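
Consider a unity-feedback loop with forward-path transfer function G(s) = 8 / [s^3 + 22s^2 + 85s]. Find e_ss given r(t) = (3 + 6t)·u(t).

Factoring s from the denominator leaves a polynomial with constant term 85, so the system is type 1. Taking each input component in turn:
  • 3: tracked with zero error.
  • 6t: e_ss = 6/K_v with K_v=8/85 → 63.75.
Total e_ss = 63.75.

63.75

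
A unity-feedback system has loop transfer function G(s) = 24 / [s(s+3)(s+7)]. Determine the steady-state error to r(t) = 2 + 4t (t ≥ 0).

The open loop has one pole at the origin → type 1 system. Treating each term separately:
  • 2: tracked with zero error.
  • 4t: e_ss = 4/K_v with K_v=8/7 → 3.5.
Total e_ss = 3.5.

3.5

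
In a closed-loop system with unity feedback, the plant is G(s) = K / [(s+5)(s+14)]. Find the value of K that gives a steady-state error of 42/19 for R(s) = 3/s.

25

The open loop has no poles at the origin → type 0 system.
K_p = lim_{s→0} G(s) = K / (5·14) = (1/70)·K.
e_ss = 3/(1 + K_p) = 42/19 ⇒ 1 + (1/70)·K = 19/14 ⇒ K = 25.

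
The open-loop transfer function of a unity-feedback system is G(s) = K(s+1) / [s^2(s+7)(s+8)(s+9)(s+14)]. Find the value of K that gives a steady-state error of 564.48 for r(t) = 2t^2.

50

Two free integrators in G(s): this is a type 2 system.
K_a = lim_{s→0} s^2·G(s) = K·1 / (7·8·9·14) = (1/7056)·K.
e_ss = 4/K_a = 564.48 ⇒ K_a = 25/3528 ⇒ K = (25/3528)/(1/7056) = 50.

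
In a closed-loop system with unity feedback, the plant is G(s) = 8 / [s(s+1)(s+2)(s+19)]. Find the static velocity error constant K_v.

G(s) has one factor of s in the denominator, so the system is type 1.
K_v = lim_{s→0} s·G(s) = 8 / (1·2·19) = 4/19.

4/19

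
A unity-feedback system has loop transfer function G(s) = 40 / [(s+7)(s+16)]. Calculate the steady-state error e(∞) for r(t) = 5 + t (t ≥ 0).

infinity

No free integrators in G(s): this is a type 0 system. Taking each input component in turn:
  • 5: e_ss = 5/(1+K_p) with K_p=5/14 → 70/19.
  • t: a type-0 system cannot track it, e_ss → ∞.
The unbounded component dominates.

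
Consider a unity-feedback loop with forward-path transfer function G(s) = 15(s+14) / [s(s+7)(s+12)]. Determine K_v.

One free integrator in G(s): this is a type 1 system.
K_v = lim_{s→0} s·G(s) = 15·14 / (7·12) = 2.5.

2.5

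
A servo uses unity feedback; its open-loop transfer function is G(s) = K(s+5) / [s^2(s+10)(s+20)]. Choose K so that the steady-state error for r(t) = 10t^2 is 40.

20

G(s) has two factors of s in the denominator, so the system is type 2.
K_a = lim_{s→0} s^2·G(s) = K·5 / (10·20) = 0.025·K.
e_ss = 20/K_a = 40 ⇒ K_a = 0.5 ⇒ K = 0.5/0.025 = 20.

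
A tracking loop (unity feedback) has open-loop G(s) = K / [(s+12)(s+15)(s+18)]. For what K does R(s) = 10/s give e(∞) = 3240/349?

System type = 0 (no poles at s=0).
K_p = lim_{s→0} G(s) = K / (12·15·18) = (1/3240)·K.
e_ss = 10/(1 + K_p) = 3240/349 ⇒ 1 + (1/3240)·K = 349/324 ⇒ K = 250.

250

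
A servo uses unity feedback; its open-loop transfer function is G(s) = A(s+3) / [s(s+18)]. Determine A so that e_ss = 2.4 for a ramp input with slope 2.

5

One free integrator in G(s): this is a type 1 system.
K_v = lim_{s→0} s·G(s) = A·3 / (18) = (1/6)·A.
e_ss = 2/K_v = 2.4 ⇒ K_v = 5/6 ⇒ A = (5/6)/(1/6) = 5.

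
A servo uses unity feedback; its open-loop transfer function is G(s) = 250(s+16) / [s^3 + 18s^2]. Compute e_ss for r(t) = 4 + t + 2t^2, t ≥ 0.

Lowest-order denominator term is 18s^2, so the open loop has 2 poles at the origin → type 2 system. Treating each term separately:
  • 4: tracked with zero error.
  • t: tracked with zero error.
  • 2t^2: e_ss = 4/K_a with K_a=2000/9 → 0.018.
Total e_ss = 0.018.

0.018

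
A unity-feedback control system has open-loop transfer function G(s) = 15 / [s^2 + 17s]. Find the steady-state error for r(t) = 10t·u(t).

34/3

Lowest-order denominator term is 17s, so the open loop has 1 pole at the origin → type 1 system.
K_v = lim_{s→0} s·G(s) = 15 / 17 = 15/17.
e_ss = 10/K_v = 10/(15/17) = 34/3.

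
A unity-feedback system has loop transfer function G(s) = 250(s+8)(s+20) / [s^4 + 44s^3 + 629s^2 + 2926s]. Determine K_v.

The denominator has no term below 2926s — 1 pole at s=0, type 1.
K_v = lim_{s→0} s·G(s) = 250·8·20 / 2926 = 20000/1463.

20000/1463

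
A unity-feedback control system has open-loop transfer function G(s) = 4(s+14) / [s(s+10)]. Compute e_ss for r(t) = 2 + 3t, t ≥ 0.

G(s) has one factor of s in the denominator, so the system is type 1. Taking each input component in turn:
  • 2: tracked with zero error.
  • 3t: e_ss = 3/K_v with K_v=5.6 → 15/28.
Total e_ss = 15/28.

15/28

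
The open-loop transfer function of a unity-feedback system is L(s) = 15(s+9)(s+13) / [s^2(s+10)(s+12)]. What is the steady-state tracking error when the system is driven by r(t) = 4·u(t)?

System type = 2 (two poles at s=0).
K_p = ∞ for a type-2 system; e_ss to a step is zero.

0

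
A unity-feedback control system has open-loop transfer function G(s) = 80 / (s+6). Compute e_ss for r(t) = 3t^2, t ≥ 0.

infinity

No free integrators in G(s): this is a type 0 system.
K_a = lim_{s→0} s^2·G(s) = 0; the steady-state error to this parabolic input grows without bound.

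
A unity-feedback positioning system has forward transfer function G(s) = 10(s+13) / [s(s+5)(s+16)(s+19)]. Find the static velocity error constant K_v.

System type = 1 (one pole at s=0).
K_v = lim_{s→0} s·G(s) = 10·13 / (5·16·19) = 13/152.

13/152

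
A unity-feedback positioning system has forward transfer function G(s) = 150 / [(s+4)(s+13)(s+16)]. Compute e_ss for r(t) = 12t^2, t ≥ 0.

infinity

The open loop has no poles at the origin → type 0 system.
For a type-0 system K_a = 0, so e_ss to a parabolic input is unbounded.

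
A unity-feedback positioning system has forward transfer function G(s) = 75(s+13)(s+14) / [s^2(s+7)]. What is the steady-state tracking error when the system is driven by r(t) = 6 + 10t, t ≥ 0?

0

Two free integrators in G(s): this is a type 2 system. Treating each term separately:
  • 6: tracked with zero error.
  • 10t: tracked with zero error.
Total e_ss = 0.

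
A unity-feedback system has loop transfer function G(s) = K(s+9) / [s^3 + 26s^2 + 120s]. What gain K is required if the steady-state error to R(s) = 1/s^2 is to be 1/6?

Lowest-order denominator term is 120s, so the open loop has 1 pole at the origin → type 1 system.
K_v = lim_{s→0} s·G(s) = K·9 / 120 = 0.075·K.
e_ss = 1/K_v = 1/6 ⇒ K_v = 6 ⇒ K = 6/0.075 = 80.

80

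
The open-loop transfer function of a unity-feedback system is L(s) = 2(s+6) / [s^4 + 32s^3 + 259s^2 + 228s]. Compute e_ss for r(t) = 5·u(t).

0

The denominator has no term below 228s — 1 pole at s=0, type 1.
A type-1 system has K_p = ∞, so it tracks a step input with zero steady-state error.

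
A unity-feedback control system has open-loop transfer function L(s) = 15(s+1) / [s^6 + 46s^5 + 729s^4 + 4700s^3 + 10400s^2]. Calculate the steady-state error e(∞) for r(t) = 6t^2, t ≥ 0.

The denominator has no term below 10400s^2 — 2 poles at s=0, type 2.
K_a = lim_{s→0} s^2·L(s) = 15·1 / 10400 = 3/2080.
r(t) = 6t^2 gives R(s) = 12/s^3.
e_ss = 12/K_a = 12/(3/2080) = 8320.

8320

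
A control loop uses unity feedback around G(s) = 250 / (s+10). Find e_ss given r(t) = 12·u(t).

G(s) has no factors of s in the denominator, so the system is type 0.
K_p = lim_{s→0} G(s) = 250 / (10) = 25.
e_ss = 12/(1 + K_p) = 12/26 = 6/13.

6/13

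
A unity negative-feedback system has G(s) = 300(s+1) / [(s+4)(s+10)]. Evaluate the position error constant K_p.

7.5

G(s) has no factors of s in the denominator, so the system is type 0.
K_p = lim_{s→0} G(s) = 300·1 / (4·10) = 7.5.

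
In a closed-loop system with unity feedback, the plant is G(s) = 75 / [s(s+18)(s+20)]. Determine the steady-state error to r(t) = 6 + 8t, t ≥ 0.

System type = 1 (one pole at s=0). Treating each term separately:
  • 6: tracked with zero error.
  • 8t: e_ss = 8/K_v with K_v=5/24 → 38.4.
Total e_ss = 38.4.

38.4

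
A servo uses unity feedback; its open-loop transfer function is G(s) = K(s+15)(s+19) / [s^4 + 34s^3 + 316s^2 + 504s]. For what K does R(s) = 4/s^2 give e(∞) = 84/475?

40

Lowest-order denominator term is 504s, so the open loop has 1 pole at the origin → type 1 system.
K_v = lim_{s→0} s·G(s) = K·15·19 / 504 = (95/168)·K.
e_ss = 4/K_v = 84/475 ⇒ K_v = 475/21 ⇒ K = (475/21)/(95/168) = 40.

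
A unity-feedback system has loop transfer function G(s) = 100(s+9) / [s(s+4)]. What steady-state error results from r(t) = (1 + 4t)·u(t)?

The open loop has one pole at the origin → type 1 system. Taking each input component in turn:
  • 1: tracked with zero error.
  • 4t: e_ss = 4/K_v with K_v=225 → 4/225.
Total e_ss = 4/225.

4/225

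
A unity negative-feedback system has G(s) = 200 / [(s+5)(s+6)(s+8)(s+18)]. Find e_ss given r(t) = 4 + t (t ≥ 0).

G(s) has no factors of s in the denominator, so the system is type 0. Taking each input component in turn:
  • 4: e_ss = 4/(1+K_p) with K_p=5/108 → 432/113.
  • t: a type-0 system cannot track it, e_ss → ∞.
The unbounded component dominates.

infinity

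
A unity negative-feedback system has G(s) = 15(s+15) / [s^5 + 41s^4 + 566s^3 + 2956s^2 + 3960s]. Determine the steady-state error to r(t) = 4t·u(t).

70.4

The denominator has no term below 3960s — 1 pole at s=0, type 1.
K_v = lim_{s→0} s·G(s) = 15·15 / 3960 = 5/88.
e_ss = 4/K_v = 4/(5/88) = 70.4.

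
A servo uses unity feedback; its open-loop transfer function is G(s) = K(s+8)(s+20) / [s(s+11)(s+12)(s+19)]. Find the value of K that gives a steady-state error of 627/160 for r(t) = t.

One free integrator in G(s): this is a type 1 system.
K_v = lim_{s→0} s·G(s) = K·8·20 / (11·12·19) = (40/627)·K.
e_ss = 1/K_v = 627/160 ⇒ K_v = 160/627 ⇒ K = (160/627)/(40/627) = 4.

4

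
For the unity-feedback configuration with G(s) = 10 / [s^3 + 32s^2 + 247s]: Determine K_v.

10/247

Factoring s from the denominator leaves a polynomial with constant term 247, so the system is type 1.
K_v = lim_{s→0} s·G(s) = 10 / 247 = 10/247.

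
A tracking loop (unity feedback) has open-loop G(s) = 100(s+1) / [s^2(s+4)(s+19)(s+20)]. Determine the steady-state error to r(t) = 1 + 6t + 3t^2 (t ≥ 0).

91.2

G(s) has two factors of s in the denominator, so the system is type 2. Treating each term separately:
  • 1: tracked with zero error.
  • 6t: tracked with zero error.
  • 3t^2: e_ss = 6/K_a with K_a=5/76 → 91.2.
Total e_ss = 91.2.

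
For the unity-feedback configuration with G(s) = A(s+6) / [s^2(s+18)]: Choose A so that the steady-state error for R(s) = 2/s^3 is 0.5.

12

The open loop has two poles at the origin → type 2 system.
K_a = lim_{s→0} s^2·G(s) = A·6 / (18) = (1/3)·A.
e_ss = 2/K_a = 0.5 ⇒ K_a = 4 ⇒ A = 4/(1/3) = 12.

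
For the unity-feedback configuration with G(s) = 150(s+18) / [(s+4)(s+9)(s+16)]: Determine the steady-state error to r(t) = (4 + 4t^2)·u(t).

G(s) has no factors of s in the denominator, so the system is type 0. Taking each input component in turn:
  • 4: e_ss = 4/(1+K_p) with K_p=4.6875 → 64/91.
  • 4t^2: a type-0 system cannot track it, e_ss → ∞.
The unbounded component dominates.

infinity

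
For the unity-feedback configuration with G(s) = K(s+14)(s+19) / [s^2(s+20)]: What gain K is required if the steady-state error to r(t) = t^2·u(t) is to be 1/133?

The open loop has two poles at the origin → type 2 system.
K_a = lim_{s→0} s^2·G(s) = K·14·19 / (20) = 13.3·K.
e_ss = 2/K_a = 1/133 ⇒ K_a = 266 ⇒ K = 266/13.3 = 20.

20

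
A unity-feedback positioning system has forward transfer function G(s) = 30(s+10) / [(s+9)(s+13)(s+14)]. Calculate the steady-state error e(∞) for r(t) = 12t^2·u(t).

infinity

No free integrators in G(s): this is a type 0 system.
K_a = lim_{s→0} s^2·G(s) = 0; the steady-state error to this parabolic input grows without bound.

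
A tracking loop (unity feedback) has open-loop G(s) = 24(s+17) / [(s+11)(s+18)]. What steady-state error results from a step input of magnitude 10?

No free integrators in G(s): this is a type 0 system.
K_p = lim_{s→0} G(s) = 24·17 / (11·18) = 68/33.
e_ss = 10/(1 + K_p) = 10/(101/33) = 330/101.

330/101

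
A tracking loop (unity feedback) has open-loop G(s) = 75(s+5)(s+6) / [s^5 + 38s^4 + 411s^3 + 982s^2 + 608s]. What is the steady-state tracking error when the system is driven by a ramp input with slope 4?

1216/1125

The denominator has no term below 608s — 1 pole at s=0, type 1.
K_v = lim_{s→0} s·G(s) = 75·5·6 / 608 = 1125/304.
e_ss = 4/K_v = 4/(1125/304) = 1216/1125.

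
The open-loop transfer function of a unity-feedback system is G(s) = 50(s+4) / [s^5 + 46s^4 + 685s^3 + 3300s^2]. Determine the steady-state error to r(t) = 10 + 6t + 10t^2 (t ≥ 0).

330

Factoring s^2 from the denominator leaves a polynomial with constant term 3300, so the system is type 2. Treating each term separately:
  • 10: tracked with zero error.
  • 6t: tracked with zero error.
  • 10t^2: e_ss = 20/K_a with K_a=2/33 → 330.
Total e_ss = 330.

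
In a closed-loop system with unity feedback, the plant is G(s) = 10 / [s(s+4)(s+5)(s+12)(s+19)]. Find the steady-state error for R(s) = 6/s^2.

System type = 1 (one pole at s=0).
K_v = lim_{s→0} s·G(s) = 10 / (4·5·12·19) = 1/456.
e_ss = 6/K_v = 6/(1/456) = 2736.

2736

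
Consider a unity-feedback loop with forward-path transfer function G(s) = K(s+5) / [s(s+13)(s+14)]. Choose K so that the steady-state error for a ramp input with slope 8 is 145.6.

System type = 1 (one pole at s=0).
K_v = lim_{s→0} s·G(s) = K·5 / (13·14) = (5/182)·K.
e_ss = 8/K_v = 145.6 ⇒ K_v = 5/91 ⇒ K = (5/91)/(5/182) = 2.

2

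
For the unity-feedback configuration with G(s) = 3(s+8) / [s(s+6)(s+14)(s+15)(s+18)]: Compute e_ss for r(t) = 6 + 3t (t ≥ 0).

2835

G(s) has one factor of s in the denominator, so the system is type 1. By superposition:
  • 6: tracked with zero error.
  • 3t: e_ss = 3/K_v with K_v=1/945 → 2835.
Total e_ss = 2835.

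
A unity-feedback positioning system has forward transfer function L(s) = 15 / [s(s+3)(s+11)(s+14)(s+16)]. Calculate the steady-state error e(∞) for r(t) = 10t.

4928

One free integrator in L(s): this is a type 1 system.
K_v = lim_{s→0} s·L(s) = 15 / (3·11·14·16) = 5/2464.
e_ss = 10/K_v = 10/(5/2464) = 4928.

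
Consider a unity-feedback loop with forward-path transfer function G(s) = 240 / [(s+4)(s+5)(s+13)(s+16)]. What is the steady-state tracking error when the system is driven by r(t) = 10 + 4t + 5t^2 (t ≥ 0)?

infinity

The open loop has no poles at the origin → type 0 system. Taking each input component in turn:
  • 10: e_ss = 10/(1+K_p) with K_p=3/52 → 104/11.
  • 4t: a type-0 system cannot track it, e_ss → ∞.
  • 5t^2: a type-0 system cannot track it, e_ss → ∞.
The unbounded component dominates.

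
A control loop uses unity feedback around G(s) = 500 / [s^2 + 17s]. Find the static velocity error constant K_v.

Factoring s from the denominator leaves a polynomial with constant term 17, so the system is type 1.
K_v = lim_{s→0} s·G(s) = 500 / 17 = 500/17.

500/17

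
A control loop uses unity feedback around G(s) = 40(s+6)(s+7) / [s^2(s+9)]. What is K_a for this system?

The open loop has two poles at the origin → type 2 system.
K_a = lim_{s→0} s^2·G(s) = 40·6·7 / (9) = 560/3.

560/3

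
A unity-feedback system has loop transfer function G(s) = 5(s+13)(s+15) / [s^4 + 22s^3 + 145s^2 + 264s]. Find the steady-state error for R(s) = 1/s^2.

The denominator has no term below 264s — 1 pole at s=0, type 1.
K_v = lim_{s→0} s·G(s) = 5·13·15 / 264 = 325/88.
e_ss = 1/K_v = 1/(325/88) = 88/325.

88/325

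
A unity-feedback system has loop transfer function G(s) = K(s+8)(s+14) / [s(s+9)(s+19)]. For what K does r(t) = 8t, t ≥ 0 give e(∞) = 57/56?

G(s) has one factor of s in the denominator, so the system is type 1.
K_v = lim_{s→0} s·G(s) = K·8·14 / (9·19) = (112/171)·K.
e_ss = 8/K_v = 57/56 ⇒ K_v = 448/57 ⇒ K = (448/57)/(112/171) = 12.

12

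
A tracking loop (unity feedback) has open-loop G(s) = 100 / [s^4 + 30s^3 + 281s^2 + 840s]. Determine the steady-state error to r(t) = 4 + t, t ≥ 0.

Lowest-order denominator term is 840s, so the open loop has 1 pole at the origin → type 1 system. Treating each term separately:
  • 4: tracked with zero error.
  • t: e_ss = 1/K_v with K_v=5/42 → 8.4.
Total e_ss = 8.4.

8.4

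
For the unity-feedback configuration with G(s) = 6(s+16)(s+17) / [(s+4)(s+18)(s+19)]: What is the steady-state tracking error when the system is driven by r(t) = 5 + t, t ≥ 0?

infinity

G(s) has no factors of s in the denominator, so the system is type 0. Taking each input component in turn:
  • 5: e_ss = 5/(1+K_p) with K_p=68/57 → 2.28.
  • t: a type-0 system cannot track it, e_ss → ∞.
The unbounded component dominates.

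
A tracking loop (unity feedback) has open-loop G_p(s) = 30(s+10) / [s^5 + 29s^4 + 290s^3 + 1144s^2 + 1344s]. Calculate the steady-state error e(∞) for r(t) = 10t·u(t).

Factoring s from the denominator leaves a polynomial with constant term 1344, so the system is type 1.
K_v = lim_{s→0} s·G_p(s) = 30·10 / 1344 = 25/112.
e_ss = 10/K_v = 10/(25/112) = 44.8.

44.8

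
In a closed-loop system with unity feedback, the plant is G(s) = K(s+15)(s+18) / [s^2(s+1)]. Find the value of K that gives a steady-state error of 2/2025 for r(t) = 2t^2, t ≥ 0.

System type = 2 (two poles at s=0).
K_a = lim_{s→0} s^2·G(s) = K·15·18 / (1) = 270·K.
e_ss = 4/K_a = 2/2025 ⇒ K_a = 4050 ⇒ K = 4050/270 = 15.

15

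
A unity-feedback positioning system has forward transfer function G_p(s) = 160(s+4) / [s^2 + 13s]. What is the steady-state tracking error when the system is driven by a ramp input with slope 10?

13/64

Lowest-order denominator term is 13s, so the open loop has 1 pole at the origin → type 1 system.
K_v = lim_{s→0} s·G_p(s) = 160·4 / 13 = 640/13.
e_ss = 10/K_v = 10/(640/13) = 13/64.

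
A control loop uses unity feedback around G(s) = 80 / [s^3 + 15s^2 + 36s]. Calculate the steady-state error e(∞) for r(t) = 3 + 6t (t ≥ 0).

Factoring s from the denominator leaves a polynomial with constant term 36, so the system is type 1. Treating each term separately:
  • 3: tracked with zero error.
  • 6t: e_ss = 6/K_v with K_v=20/9 → 2.7.
Total e_ss = 2.7.

2.7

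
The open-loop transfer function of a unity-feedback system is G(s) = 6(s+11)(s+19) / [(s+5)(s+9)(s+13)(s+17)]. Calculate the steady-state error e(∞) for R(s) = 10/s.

33150/3733

The open loop has no poles at the origin → type 0 system.
K_p = lim_{s→0} G(s) = 6·11·19 / (5·9·13·17) = 418/3315.
e_ss = 10/(1 + K_p) = 10/(3733/3315) = 33150/3733.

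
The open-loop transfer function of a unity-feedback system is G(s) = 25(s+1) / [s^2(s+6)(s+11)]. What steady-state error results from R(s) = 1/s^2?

System type = 2 (two poles at s=0).
A type-2 system has K_v = ∞, so it tracks a ramp input with zero steady-state error.

0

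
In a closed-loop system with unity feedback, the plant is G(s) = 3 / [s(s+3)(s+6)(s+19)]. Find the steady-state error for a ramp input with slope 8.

912

System type = 1 (one pole at s=0).
K_v = lim_{s→0} s·G(s) = 3 / (3·6·19) = 1/114.
e_ss = 8/K_v = 8/(1/114) = 912.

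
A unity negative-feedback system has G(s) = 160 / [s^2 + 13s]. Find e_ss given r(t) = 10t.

0.8125

Factoring s from the denominator leaves a polynomial with constant term 13, so the system is type 1.
K_v = lim_{s→0} s·G(s) = 160 / 13 = 160/13.
e_ss = 10/K_v = 10/(160/13) = 0.8125.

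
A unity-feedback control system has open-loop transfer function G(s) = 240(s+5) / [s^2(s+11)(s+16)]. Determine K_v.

K_v = lim_{s→0} s·G(s); with 2 poles at the origin the limit diverges, so K_v = ∞.

infinity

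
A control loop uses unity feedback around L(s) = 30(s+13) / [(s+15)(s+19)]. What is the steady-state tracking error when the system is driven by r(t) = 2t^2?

No free integrators in L(s): this is a type 0 system.
For a type-0 system K_a = 0, so e_ss to a parabolic input is unbounded.

infinity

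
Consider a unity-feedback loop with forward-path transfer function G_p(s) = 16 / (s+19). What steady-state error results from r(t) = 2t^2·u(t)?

System type = 0 (no poles at s=0).
K_a = lim_{s→0} s^2·G_p(s) = 0; the steady-state error to this parabolic input grows without bound.

infinity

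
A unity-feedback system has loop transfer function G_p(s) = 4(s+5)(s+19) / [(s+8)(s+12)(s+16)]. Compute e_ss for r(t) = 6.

2304/479

G_p(s) has no factors of s in the denominator, so the system is type 0.
K_p = lim_{s→0} G_p(s) = 4·5·19 / (8·12·16) = 95/384.
e_ss = 6/(1 + K_p) = 6/(479/384) = 2304/479.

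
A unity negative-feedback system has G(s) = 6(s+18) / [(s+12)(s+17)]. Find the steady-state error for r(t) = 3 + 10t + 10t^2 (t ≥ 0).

G(s) has no factors of s in the denominator, so the system is type 0. By superposition:
  • 3: e_ss = 3/(1+K_p) with K_p=9/17 → 51/26.
  • 10t: a type-0 system cannot track it, e_ss → ∞.
  • 10t^2: a type-0 system cannot track it, e_ss → ∞.
The unbounded component dominates.

infinity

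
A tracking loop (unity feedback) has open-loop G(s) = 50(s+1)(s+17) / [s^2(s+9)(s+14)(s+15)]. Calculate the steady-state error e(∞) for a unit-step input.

System type = 2 (two poles at s=0).
A type-2 system has K_p = ∞, so it tracks a step input with zero steady-state error.

0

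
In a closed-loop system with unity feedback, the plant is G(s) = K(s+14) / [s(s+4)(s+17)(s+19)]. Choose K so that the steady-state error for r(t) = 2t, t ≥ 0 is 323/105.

The open loop has one pole at the origin → type 1 system.
K_v = lim_{s→0} s·G(s) = K·14 / (4·17·19) = (7/646)·K.
e_ss = 2/K_v = 323/105 ⇒ K_v = 210/323 ⇒ K = (210/323)/(7/646) = 60.

60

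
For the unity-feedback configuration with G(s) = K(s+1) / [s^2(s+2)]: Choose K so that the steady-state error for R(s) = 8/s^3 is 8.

G(s) has two factors of s in the denominator, so the system is type 2.
K_a = lim_{s→0} s^2·G(s) = K·1 / (2) = 0.5·K.
e_ss = 8/K_a = 8 ⇒ K_a = 1 ⇒ K = 1/0.5 = 2.

2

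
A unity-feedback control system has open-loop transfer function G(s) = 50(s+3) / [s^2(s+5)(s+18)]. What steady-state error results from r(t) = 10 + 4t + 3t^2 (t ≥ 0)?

3.6

System type = 2 (two poles at s=0). Treating each term separately:
  • 10: tracked with zero error.
  • 4t: tracked with zero error.
  • 3t^2: e_ss = 6/K_a with K_a=5/3 → 3.6.
Total e_ss = 3.6.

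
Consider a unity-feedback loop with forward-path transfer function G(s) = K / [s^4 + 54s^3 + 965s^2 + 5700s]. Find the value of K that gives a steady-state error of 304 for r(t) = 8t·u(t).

150

The denominator has no term below 5700s — 1 pole at s=0, type 1.
K_v = lim_{s→0} s·G(s) = K / 5700 = (1/5700)·K.
e_ss = 8/K_v = 304 ⇒ K_v = 1/38 ⇒ K = (1/38)/(1/5700) = 150.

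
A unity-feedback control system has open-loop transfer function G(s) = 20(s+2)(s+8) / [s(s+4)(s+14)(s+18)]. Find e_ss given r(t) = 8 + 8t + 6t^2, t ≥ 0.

The open loop has one pole at the origin → type 1 system. Taking each input component in turn:
  • 8: tracked with zero error.
  • 8t: e_ss = 8/K_v with K_v=20/63 → 25.2.
  • 6t^2: a type-1 system cannot track it, e_ss → ∞.
The unbounded component dominates.

infinity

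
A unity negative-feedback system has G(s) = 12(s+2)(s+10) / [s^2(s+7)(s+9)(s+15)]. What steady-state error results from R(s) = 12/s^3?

47.25

G(s) has two factors of s in the denominator, so the system is type 2.
K_a = lim_{s→0} s^2·G(s) = 12·2·10 / (7·9·15) = 16/63.
r(t) = 6t^2 gives R(s) = 12/s^3.
e_ss = 12/K_a = 12/(16/63) = 47.25.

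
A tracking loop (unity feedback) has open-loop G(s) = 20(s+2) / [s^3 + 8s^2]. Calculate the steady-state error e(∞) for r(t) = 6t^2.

The denominator has no term below 8s^2 — 2 poles at s=0, type 2.
K_a = lim_{s→0} s^2·G(s) = 20·2 / 8 = 5.
r(t) = 6t^2 gives R(s) = 12/s^3.
e_ss = 12/K_a = 12/5 = 2.4.

2.4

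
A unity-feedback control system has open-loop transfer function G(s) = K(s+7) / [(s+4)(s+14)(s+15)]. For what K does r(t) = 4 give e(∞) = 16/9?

No free integrators in G(s): this is a type 0 system.
K_p = lim_{s→0} G(s) = K·7 / (4·14·15) = (1/120)·K.
e_ss = 4/(1 + K_p) = 16/9 ⇒ 1 + (1/120)·K = 2.25 ⇒ K = 150.

150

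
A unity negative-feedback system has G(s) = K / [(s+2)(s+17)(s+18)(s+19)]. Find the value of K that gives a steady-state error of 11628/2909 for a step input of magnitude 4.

No free integrators in G(s): this is a type 0 system.
K_p = lim_{s→0} G(s) = K / (2·17·18·19) = (1/11628)·K.
e_ss = 4/(1 + K_p) = 11628/2909 ⇒ 1 + (1/11628)·K = 2909/2907 ⇒ K = 8.

8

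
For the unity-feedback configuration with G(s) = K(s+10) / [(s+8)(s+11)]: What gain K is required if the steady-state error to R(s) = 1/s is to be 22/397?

150

No free integrators in G(s): this is a type 0 system.
K_p = lim_{s→0} G(s) = K·10 / (8·11) = (5/44)·K.
e_ss = 1/(1 + K_p) = 22/397 ⇒ 1 + (5/44)·K = 397/22 ⇒ K = 150.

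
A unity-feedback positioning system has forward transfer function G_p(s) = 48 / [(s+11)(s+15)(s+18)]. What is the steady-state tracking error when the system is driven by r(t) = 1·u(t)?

495/503

System type = 0 (no poles at s=0).
K_p = lim_{s→0} G_p(s) = 48 / (11·15·18) = 8/495.
e_ss = 1/(1 + K_p) = 1/(503/495) = 495/503.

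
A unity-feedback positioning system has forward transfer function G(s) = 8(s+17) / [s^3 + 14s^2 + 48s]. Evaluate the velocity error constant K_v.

Factoring s from the denominator leaves a polynomial with constant term 48, so the system is type 1.
K_v = lim_{s→0} s·G(s) = 8·17 / 48 = 17/6.

17/6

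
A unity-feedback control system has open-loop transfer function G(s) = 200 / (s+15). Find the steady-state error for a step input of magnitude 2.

No free integrators in G(s): this is a type 0 system.
K_p = lim_{s→0} G(s) = 200 / (15) = 40/3.
e_ss = 2/(1 + K_p) = 2/(43/3) = 6/43.

6/43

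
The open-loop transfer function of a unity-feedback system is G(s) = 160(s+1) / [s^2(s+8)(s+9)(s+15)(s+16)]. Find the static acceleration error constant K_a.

G(s) has two factors of s in the denominator, so the system is type 2.
K_a = lim_{s→0} s^2·G(s) = 160·1 / (8·9·15·16) = 1/108.

1/108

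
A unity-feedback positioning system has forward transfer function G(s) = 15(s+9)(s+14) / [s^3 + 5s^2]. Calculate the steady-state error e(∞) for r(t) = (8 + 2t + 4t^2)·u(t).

Factoring s^2 from the denominator leaves a polynomial with constant term 5, so the system is type 2. Treating each term separately:
  • 8: tracked with zero error.
  • 2t: tracked with zero error.
  • 4t^2: e_ss = 8/K_a with K_a=378 → 4/189.
Total e_ss = 4/189.

4/189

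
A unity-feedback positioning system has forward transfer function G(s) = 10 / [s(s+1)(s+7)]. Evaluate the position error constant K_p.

K_p = lim_{s→0} G(s); with 1 pole at the origin the limit diverges, so K_p = ∞.

infinity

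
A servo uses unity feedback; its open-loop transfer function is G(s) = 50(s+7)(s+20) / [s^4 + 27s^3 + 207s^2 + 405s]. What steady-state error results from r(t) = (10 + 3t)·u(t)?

Lowest-order denominator term is 405s, so the open loop has 1 pole at the origin → type 1 system. Taking each input component in turn:
  • 10: tracked with zero error.
  • 3t: e_ss = 3/K_v with K_v=1400/81 → 243/1400.
Total e_ss = 243/1400.

243/1400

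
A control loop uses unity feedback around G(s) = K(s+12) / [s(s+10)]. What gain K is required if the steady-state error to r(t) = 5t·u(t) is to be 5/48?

40

One free integrator in G(s): this is a type 1 system.
K_v = lim_{s→0} s·G(s) = K·12 / (10) = 1.2·K.
e_ss = 5/K_v = 5/48 ⇒ K_v = 48 ⇒ K = 48/1.2 = 40.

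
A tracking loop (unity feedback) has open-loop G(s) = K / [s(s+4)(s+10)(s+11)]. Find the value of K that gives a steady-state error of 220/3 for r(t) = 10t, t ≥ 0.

One free integrator in G(s): this is a type 1 system.
K_v = lim_{s→0} s·G(s) = K / (4·10·11) = (1/440)·K.
e_ss = 10/K_v = 220/3 ⇒ K_v = 3/22 ⇒ K = (3/22)/(1/440) = 60.

60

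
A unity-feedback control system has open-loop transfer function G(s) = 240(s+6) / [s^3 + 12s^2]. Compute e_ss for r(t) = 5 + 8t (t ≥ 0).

0

Lowest-order denominator term is 12s^2, so the open loop has 2 poles at the origin → type 2 system. By superposition:
  • 5: tracked with zero error.
  • 8t: tracked with zero error.
Total e_ss = 0.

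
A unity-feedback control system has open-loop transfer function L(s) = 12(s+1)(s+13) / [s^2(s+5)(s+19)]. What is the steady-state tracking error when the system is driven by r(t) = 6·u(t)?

System type = 2 (two poles at s=0).
K_p = ∞ for a type-2 system; e_ss to a step is zero.

0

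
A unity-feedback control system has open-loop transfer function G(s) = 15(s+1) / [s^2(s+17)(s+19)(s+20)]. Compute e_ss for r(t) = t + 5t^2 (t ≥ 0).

12920/3

System type = 2 (two poles at s=0). By superposition:
  • t: tracked with zero error.
  • 5t^2: e_ss = 10/K_a with K_a=3/1292 → 12920/3.
Total e_ss = 12920/3.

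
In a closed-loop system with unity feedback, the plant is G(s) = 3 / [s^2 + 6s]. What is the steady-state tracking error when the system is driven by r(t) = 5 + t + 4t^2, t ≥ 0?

infinity

Lowest-order denominator term is 6s, so the open loop has 1 pole at the origin → type 1 system. Treating each term separately:
  • 5: tracked with zero error.
  • t: e_ss = 1/K_v with K_v=0.5 → 2.
  • 4t^2: a type-1 system cannot track it, e_ss → ∞.
The unbounded component dominates.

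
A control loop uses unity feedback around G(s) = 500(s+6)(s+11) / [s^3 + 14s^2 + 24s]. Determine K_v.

1375

The denominator has no term below 24s — 1 pole at s=0, type 1.
K_v = lim_{s→0} s·G(s) = 500·6·11 / 24 = 1375.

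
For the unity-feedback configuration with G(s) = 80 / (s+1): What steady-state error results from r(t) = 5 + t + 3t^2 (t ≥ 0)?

System type = 0 (no poles at s=0). Treating each term separately:
  • 5: e_ss = 5/(1+K_p) with K_p=80 → 5/81.
  • t: a type-0 system cannot track it, e_ss → ∞.
  • 3t^2: a type-0 system cannot track it, e_ss → ∞.
The unbounded component dominates.

infinity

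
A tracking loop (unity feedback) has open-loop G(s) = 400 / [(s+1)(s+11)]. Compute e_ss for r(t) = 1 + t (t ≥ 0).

infinity

The open loop has no poles at the origin → type 0 system. By superposition:
  • 1: e_ss = 1/(1+K_p) with K_p=400/11 → 11/411.
  • t: a type-0 system cannot track it, e_ss → ∞.
The unbounded component dominates.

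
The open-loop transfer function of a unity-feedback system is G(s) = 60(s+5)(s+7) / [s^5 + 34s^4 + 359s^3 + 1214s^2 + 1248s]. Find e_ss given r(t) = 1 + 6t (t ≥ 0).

Factoring s from the denominator leaves a polynomial with constant term 1248, so the system is type 1. By superposition:
  • 1: tracked with zero error.
  • 6t: e_ss = 6/K_v with K_v=175/104 → 624/175.
Total e_ss = 624/175.

624/175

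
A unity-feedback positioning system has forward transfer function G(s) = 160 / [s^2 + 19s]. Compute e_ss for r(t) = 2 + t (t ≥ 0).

19/160

Factoring s from the denominator leaves a polynomial with constant term 19, so the system is type 1. Taking each input component in turn:
  • 2: tracked with zero error.
  • t: e_ss = 1/K_v with K_v=160/19 → 19/160.
Total e_ss = 19/160.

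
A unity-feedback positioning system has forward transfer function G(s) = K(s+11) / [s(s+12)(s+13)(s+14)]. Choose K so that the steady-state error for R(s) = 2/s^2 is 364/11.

System type = 1 (one pole at s=0).
K_v = lim_{s→0} s·G(s) = K·11 / (12·13·14) = (11/2184)·K.
e_ss = 2/K_v = 364/11 ⇒ K_v = 11/182 ⇒ K = (11/182)/(11/2184) = 12.

12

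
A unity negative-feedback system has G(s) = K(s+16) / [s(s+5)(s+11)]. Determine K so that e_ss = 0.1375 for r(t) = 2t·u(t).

System type = 1 (one pole at s=0).
K_v = lim_{s→0} s·G(s) = K·16 / (5·11) = (16/55)·K.
e_ss = 2/K_v = 0.1375 ⇒ K_v = 160/11 ⇒ K = (160/11)/(16/55) = 50.

50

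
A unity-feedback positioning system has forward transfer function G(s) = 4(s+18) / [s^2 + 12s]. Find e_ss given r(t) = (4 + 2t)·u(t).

Factoring s from the denominator leaves a polynomial with constant term 12, so the system is type 1. Treating each term separately:
  • 4: tracked with zero error.
  • 2t: e_ss = 2/K_v with K_v=6 → 1/3.
Total e_ss = 1/3.

1/3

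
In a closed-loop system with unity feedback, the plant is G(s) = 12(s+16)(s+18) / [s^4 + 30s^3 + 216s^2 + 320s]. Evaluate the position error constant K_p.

K_p = lim_{s→0} G(s); with 1 pole at the origin the limit diverges, so K_p = ∞.

infinity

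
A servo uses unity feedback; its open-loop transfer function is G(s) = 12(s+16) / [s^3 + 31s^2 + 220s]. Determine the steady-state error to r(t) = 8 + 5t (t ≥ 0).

275/48

The denominator has no term below 220s — 1 pole at s=0, type 1. Treating each term separately:
  • 8: tracked with zero error.
  • 5t: e_ss = 5/K_v with K_v=48/55 → 275/48.
Total e_ss = 275/48.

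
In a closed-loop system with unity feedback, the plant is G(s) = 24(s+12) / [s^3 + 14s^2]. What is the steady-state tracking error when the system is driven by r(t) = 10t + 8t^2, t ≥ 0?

7/9

The denominator has no term below 14s^2 — 2 poles at s=0, type 2. Treating each term separately:
  • 10t: tracked with zero error.
  • 8t^2: e_ss = 16/K_a with K_a=144/7 → 7/9.
Total e_ss = 7/9.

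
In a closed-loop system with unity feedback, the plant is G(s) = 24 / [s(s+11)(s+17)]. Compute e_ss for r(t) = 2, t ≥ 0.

0

One free integrator in G(s): this is a type 1 system.
K_p = ∞ for a type-1 system; e_ss to a step is zero.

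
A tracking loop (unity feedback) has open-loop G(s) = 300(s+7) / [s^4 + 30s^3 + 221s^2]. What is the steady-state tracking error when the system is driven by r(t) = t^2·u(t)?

Lowest-order denominator term is 221s^2, so the open loop has 2 poles at the origin → type 2 system.
K_a = lim_{s→0} s^2·G(s) = 300·7 / 221 = 2100/221.
r(t) = t^2 gives R(s) = 2/s^3.
e_ss = 2/K_a = 2/(2100/221) = 221/1050.

221/1050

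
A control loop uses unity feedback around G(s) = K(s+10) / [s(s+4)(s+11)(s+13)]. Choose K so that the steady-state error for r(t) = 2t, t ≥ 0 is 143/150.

G(s) has one factor of s in the denominator, so the system is type 1.
K_v = lim_{s→0} s·G(s) = K·10 / (4·11·13) = (5/286)·K.
e_ss = 2/K_v = 143/150 ⇒ K_v = 300/143 ⇒ K = (300/143)/(5/286) = 120.

120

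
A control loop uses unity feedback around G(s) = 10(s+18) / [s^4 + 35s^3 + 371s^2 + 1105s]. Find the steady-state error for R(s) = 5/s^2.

Factoring s from the denominator leaves a polynomial with constant term 1105, so the system is type 1.
K_v = lim_{s→0} s·G(s) = 10·18 / 1105 = 36/221.
e_ss = 5/K_v = 5/(36/221) = 1105/36.

1105/36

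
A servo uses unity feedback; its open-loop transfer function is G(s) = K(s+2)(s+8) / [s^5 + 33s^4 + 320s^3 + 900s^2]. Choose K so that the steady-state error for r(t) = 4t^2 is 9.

The denominator has no term below 900s^2 — 2 poles at s=0, type 2.
K_a = lim_{s→0} s^2·G(s) = K·2·8 / 900 = (4/225)·K.
e_ss = 8/K_a = 9 ⇒ K_a = 8/9 ⇒ K = (8/9)/(4/225) = 50.

50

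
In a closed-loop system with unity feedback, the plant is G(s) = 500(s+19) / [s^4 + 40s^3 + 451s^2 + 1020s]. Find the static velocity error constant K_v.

475/51

Factoring s from the denominator leaves a polynomial with constant term 1020, so the system is type 1.
K_v = lim_{s→0} s·G(s) = 500·19 / 1020 = 475/51.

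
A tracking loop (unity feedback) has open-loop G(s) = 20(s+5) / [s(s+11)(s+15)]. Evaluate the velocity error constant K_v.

20/33

The open loop has one pole at the origin → type 1 system.
K_v = lim_{s→0} s·G(s) = 20·5 / (11·15) = 20/33.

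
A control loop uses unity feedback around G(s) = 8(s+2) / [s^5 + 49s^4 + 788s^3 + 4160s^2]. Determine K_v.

infinity

K_v = lim_{s→0} s·G(s); with 2 poles at the origin the limit diverges, so K_v = ∞.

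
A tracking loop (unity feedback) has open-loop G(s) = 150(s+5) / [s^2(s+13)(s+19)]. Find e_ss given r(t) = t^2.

247/375

The open loop has two poles at the origin → type 2 system.
K_a = lim_{s→0} s^2·G(s) = 150·5 / (13·19) = 750/247.
r(t) = t^2 gives R(s) = 2/s^3.
e_ss = 2/K_a = 2/(750/247) = 247/375.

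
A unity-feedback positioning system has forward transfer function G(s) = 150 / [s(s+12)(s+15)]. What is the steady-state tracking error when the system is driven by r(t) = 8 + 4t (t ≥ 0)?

The open loop has one pole at the origin → type 1 system. Taking each input component in turn:
  • 8: tracked with zero error.
  • 4t: e_ss = 4/K_v with K_v=5/6 → 4.8.
Total e_ss = 4.8.

4.8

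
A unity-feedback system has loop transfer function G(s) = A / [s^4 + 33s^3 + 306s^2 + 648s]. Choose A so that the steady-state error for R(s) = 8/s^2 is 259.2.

20

Factoring s from the denominator leaves a polynomial with constant term 648, so the system is type 1.
K_v = lim_{s→0} s·G(s) = A / 648 = (1/648)·A.
e_ss = 8/K_v = 259.2 ⇒ K_v = 5/162 ⇒ A = (5/162)/(1/648) = 20.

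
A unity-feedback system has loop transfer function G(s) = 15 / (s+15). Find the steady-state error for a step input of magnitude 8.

4

System type = 0 (no poles at s=0).
K_p = lim_{s→0} G(s) = 15 / (15) = 1.
e_ss = 8/(1 + K_p) = 8/2 = 4.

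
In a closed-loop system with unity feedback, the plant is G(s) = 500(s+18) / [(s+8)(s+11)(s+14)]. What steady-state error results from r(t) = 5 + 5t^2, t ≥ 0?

G(s) has no factors of s in the denominator, so the system is type 0. Treating each term separately:
  • 5: e_ss = 5/(1+K_p) with K_p=1125/154 → 770/1279.
  • 5t^2: a type-0 system cannot track it, e_ss → ∞.
The unbounded component dominates.

infinity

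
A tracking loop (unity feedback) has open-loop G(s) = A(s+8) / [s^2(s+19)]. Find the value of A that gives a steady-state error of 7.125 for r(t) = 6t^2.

System type = 2 (two poles at s=0).
K_a = lim_{s→0} s^2·G(s) = A·8 / (19) = (8/19)·A.
e_ss = 12/K_a = 7.125 ⇒ K_a = 32/19 ⇒ A = (32/19)/(8/19) = 4.

4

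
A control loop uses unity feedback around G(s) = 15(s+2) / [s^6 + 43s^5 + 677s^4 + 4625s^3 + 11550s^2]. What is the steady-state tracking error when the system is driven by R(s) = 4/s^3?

Lowest-order denominator term is 11550s^2, so the open loop has 2 poles at the origin → type 2 system.
K_a = lim_{s→0} s^2·G(s) = 15·2 / 11550 = 1/385.
r(t) = 2t^2 gives R(s) = 4/s^3.
e_ss = 4/K_a = 4/(1/385) = 1540.

1540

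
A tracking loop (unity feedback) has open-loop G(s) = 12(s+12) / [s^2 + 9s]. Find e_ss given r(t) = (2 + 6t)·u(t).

Lowest-order denominator term is 9s, so the open loop has 1 pole at the origin → type 1 system. Taking each input component in turn:
  • 2: tracked with zero error.
  • 6t: e_ss = 6/K_v with K_v=16 → 0.375.
Total e_ss = 0.375.

0.375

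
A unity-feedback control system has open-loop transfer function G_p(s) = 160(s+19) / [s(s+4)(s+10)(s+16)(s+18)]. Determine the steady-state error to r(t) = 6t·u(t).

432/19

The open loop has one pole at the origin → type 1 system.
K_v = lim_{s→0} s·G_p(s) = 160·19 / (4·10·16·18) = 19/72.
e_ss = 6/K_v = 6/(19/72) = 432/19.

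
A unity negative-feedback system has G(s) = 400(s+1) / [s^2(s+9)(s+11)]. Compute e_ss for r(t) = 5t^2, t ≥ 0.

Two free integrators in G(s): this is a type 2 system.
K_a = lim_{s→0} s^2·G(s) = 400·1 / (9·11) = 400/99.
r(t) = 5t^2 gives R(s) = 10/s^3.
e_ss = 10/K_a = 10/(400/99) = 2.475.

2.475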